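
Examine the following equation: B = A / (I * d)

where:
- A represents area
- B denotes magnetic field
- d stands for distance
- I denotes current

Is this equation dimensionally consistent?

No

A (area) has dimensions [L^2].
B (magnetic field) has dimensions [I^-1 M T^-2].
d (distance) has dimensions [L].
I (current) has dimensions [I].

Left side: [I^-1 M T^-2]
Right side: [I^-1 L]

The two sides have different dimensions, so the equation is NOT dimensionally consistent.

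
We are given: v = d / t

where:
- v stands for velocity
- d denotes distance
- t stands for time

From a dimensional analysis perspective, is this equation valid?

Yes

v (velocity) has dimensions [L T^-1].
d (distance) has dimensions [L].
t (time) has dimensions [T].

Left side: [L T^-1]
Right side: [L T^-1]

Both sides have the same dimensions, so the equation is dimensionally consistent.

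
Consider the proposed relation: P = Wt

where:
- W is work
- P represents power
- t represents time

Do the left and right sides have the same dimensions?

No

W (work) has dimensions [L^2 M T^-2].
P (power) has dimensions [L^2 M T^-3].
t (time) has dimensions [T].

Left side: [L^2 M T^-3]
Right side: [L^2 M T^-1]

The two sides have different dimensions, so the equation is NOT dimensionally consistent.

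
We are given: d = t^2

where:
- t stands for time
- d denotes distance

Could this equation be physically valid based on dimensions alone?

No

t (time) has dimensions [T].
d (distance) has dimensions [L].

Left side: [L]
Right side: [T^2]

The two sides have different dimensions, so the equation is NOT dimensionally consistent.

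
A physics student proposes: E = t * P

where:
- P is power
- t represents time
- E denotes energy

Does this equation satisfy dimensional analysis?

Yes

P (power) has dimensions [L^2 M T^-3].
t (time) has dimensions [T].
E (energy) has dimensions [L^2 M T^-2].

Left side: [L^2 M T^-2]
Right side: [L^2 M T^-2]

Both sides have the same dimensions, so the equation is dimensionally consistent.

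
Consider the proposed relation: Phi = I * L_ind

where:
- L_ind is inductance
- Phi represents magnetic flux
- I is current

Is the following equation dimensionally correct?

Yes

L_ind (inductance) has dimensions [I^-2 L^2 M T^-2].
Phi (magnetic flux) has dimensions [I^-1 L^2 M T^-2].
I (current) has dimensions [I].

Left side: [I^-1 L^2 M T^-2]
Right side: [I^-1 L^2 M T^-2]

Both sides have the same dimensions, so the equation is dimensionally consistent.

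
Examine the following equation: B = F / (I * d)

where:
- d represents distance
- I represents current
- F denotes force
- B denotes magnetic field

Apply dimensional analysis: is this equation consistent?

Yes

d (distance) has dimensions [L].
I (current) has dimensions [I].
F (force) has dimensions [L M T^-2].
B (magnetic field) has dimensions [I^-1 M T^-2].

Left side: [I^-1 M T^-2]
Right side: [I^-1 M T^-2]

Both sides have the same dimensions, so the equation is dimensionally consistent.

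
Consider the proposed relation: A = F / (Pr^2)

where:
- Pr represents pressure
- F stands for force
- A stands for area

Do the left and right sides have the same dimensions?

No

Pr (pressure) has dimensions [L^-1 M T^-2].
F (force) has dimensions [L M T^-2].
A (area) has dimensions [L^2].

Left side: [L^2]
Right side: [L^3 M^-1 T^2]

The two sides have different dimensions, so the equation is NOT dimensionally consistent.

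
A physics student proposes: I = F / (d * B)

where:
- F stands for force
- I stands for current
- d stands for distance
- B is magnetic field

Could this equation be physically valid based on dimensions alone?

Yes

F (force) has dimensions [L M T^-2].
I (current) has dimensions [I].
d (distance) has dimensions [L].
B (magnetic field) has dimensions [I^-1 M T^-2].

Left side: [I]
Right side: [I]

Both sides have the same dimensions, so the equation is dimensionally consistent.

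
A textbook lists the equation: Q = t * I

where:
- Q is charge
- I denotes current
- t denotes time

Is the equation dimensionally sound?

Yes

Q (charge) has dimensions [I T].
I (current) has dimensions [I].
t (time) has dimensions [T].

Left side: [I T]
Right side: [I T]

Both sides have the same dimensions, so the equation is dimensionally consistent.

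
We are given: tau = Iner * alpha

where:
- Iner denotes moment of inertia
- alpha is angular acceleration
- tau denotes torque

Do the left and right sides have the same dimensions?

Yes

Iner (moment of inertia) has dimensions [L^2 M].
alpha (angular acceleration) has dimensions [T^-2].
tau (torque) has dimensions [L^2 M T^-2].

Left side: [L^2 M T^-2]
Right side: [L^2 M T^-2]

Both sides have the same dimensions, so the equation is dimensionally consistent.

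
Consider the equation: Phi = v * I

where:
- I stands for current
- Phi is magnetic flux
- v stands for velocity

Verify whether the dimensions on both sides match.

No

I (current) has dimensions [I].
Phi (magnetic flux) has dimensions [I^-1 L^2 M T^-2].
v (velocity) has dimensions [L T^-1].

Left side: [I^-1 L^2 M T^-2]
Right side: [I L T^-1]

The two sides have different dimensions, so the equation is NOT dimensionally consistent.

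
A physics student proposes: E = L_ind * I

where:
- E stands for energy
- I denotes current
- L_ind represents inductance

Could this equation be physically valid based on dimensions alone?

No

E (energy) has dimensions [L^2 M T^-2].
I (current) has dimensions [I].
L_ind (inductance) has dimensions [I^-2 L^2 M T^-2].

Left side: [L^2 M T^-2]
Right side: [I^-1 L^2 M T^-2]

The two sides have different dimensions, so the equation is NOT dimensionally consistent.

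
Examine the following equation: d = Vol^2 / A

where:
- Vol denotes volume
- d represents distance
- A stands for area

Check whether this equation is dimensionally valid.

No

Vol (volume) has dimensions [L^3].
d (distance) has dimensions [L].
A (area) has dimensions [L^2].

Left side: [L]
Right side: [L^4]

The two sides have different dimensions, so the equation is NOT dimensionally consistent.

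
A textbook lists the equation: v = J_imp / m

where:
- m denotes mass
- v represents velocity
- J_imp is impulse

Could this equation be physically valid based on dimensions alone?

Yes

m (mass) has dimensions [M].
v (velocity) has dimensions [L T^-1].
J_imp (impulse) has dimensions [L M T^-1].

Left side: [L T^-1]
Right side: [L T^-1]

Both sides have the same dimensions, so the equation is dimensionally consistent.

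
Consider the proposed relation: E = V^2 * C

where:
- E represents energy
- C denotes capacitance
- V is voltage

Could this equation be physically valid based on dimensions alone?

Yes

E (energy) has dimensions [L^2 M T^-2].
C (capacitance) has dimensions [I^2 L^-2 M^-1 T^4].
V (voltage) has dimensions [I^-1 L^2 M T^-3].

Left side: [L^2 M T^-2]
Right side: [L^2 M T^-2]

Both sides have the same dimensions, so the equation is dimensionally consistent.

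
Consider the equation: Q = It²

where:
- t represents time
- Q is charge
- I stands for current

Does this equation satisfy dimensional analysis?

No

t (time) has dimensions [T].
Q (charge) has dimensions [I T].
I (current) has dimensions [I].

Left side: [I T]
Right side: [I T^2]

The two sides have different dimensions, so the equation is NOT dimensionally consistent.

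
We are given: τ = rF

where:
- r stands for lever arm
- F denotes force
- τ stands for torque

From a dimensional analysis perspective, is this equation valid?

Yes

r (lever arm) has dimensions [L].
F (force) has dimensions [L M T^-2].
τ (torque) has dimensions [L^2 M T^-2].

Left side: [L^2 M T^-2]
Right side: [L^2 M T^-2]

Both sides have the same dimensions, so the equation is dimensionally consistent.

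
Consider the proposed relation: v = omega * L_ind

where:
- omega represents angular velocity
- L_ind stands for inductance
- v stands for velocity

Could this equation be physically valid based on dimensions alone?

No

omega (angular velocity) has dimensions [T^-1].
L_ind (inductance) has dimensions [I^-2 L^2 M T^-2].
v (velocity) has dimensions [L T^-1].

Left side: [L T^-1]
Right side: [I^-2 L^2 M T^-3]

The two sides have different dimensions, so the equation is NOT dimensionally consistent.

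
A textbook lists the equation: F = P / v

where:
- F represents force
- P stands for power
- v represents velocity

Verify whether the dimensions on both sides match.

Yes

F (force) has dimensions [L M T^-2].
P (power) has dimensions [L^2 M T^-3].
v (velocity) has dimensions [L T^-1].

Left side: [L M T^-2]
Right side: [L M T^-2]

Both sides have the same dimensions, so the equation is dimensionally consistent.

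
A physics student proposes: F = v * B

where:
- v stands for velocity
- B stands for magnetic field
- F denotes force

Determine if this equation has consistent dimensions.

No

v (velocity) has dimensions [L T^-1].
B (magnetic field) has dimensions [I^-1 M T^-2].
F (force) has dimensions [L M T^-2].

Left side: [L M T^-2]
Right side: [I^-1 L M T^-3]

The two sides have different dimensions, so the equation is NOT dimensionally consistent.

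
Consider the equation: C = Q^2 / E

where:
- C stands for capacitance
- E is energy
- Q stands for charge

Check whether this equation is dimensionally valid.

Yes

C (capacitance) has dimensions [I^2 L^-2 M^-1 T^4].
E (energy) has dimensions [L^2 M T^-2].
Q (charge) has dimensions [I T].

Left side: [I^2 L^-2 M^-1 T^4]
Right side: [I^2 L^-2 M^-1 T^4]

Both sides have the same dimensions, so the equation is dimensionally consistent.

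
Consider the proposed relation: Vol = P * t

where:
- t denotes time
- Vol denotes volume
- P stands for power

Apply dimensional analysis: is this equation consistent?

No

t (time) has dimensions [T].
Vol (volume) has dimensions [L^3].
P (power) has dimensions [L^2 M T^-3].

Left side: [L^3]
Right side: [L^2 M T^-2]

The two sides have different dimensions, so the equation is NOT dimensionally consistent.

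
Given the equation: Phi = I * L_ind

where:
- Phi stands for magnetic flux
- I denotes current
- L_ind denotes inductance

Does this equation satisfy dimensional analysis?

Yes

Phi (magnetic flux) has dimensions [I^-1 L^2 M T^-2].
I (current) has dimensions [I].
L_ind (inductance) has dimensions [I^-2 L^2 M T^-2].

Left side: [I^-1 L^2 M T^-2]
Right side: [I^-1 L^2 M T^-2]

Both sides have the same dimensions, so the equation is dimensionally consistent.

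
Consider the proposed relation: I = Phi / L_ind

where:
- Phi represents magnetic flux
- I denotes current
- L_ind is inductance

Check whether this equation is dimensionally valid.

Yes

Phi (magnetic flux) has dimensions [I^-1 L^2 M T^-2].
I (current) has dimensions [I].
L_ind (inductance) has dimensions [I^-2 L^2 M T^-2].

Left side: [I]
Right side: [I]

Both sides have the same dimensions, so the equation is dimensionally consistent.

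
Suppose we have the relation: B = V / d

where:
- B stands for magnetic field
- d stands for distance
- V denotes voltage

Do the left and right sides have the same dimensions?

No

B (magnetic field) has dimensions [I^-1 M T^-2].
d (distance) has dimensions [L].
V (voltage) has dimensions [I^-1 L^2 M T^-3].

Left side: [I^-1 M T^-2]
Right side: [I^-1 L M T^-3]

The two sides have different dimensions, so the equation is NOT dimensionally consistent.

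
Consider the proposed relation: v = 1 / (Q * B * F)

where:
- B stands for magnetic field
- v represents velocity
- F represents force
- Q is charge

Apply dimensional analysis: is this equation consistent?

No

B (magnetic field) has dimensions [I^-1 M T^-2].
v (velocity) has dimensions [L T^-1].
F (force) has dimensions [L M T^-2].
Q (charge) has dimensions [I T].

Left side: [L T^-1]
Right side: [L^-1 M^-2 T^3]

The two sides have different dimensions, so the equation is NOT dimensionally consistent.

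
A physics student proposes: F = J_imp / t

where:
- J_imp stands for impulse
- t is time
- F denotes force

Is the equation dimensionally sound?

Yes

J_imp (impulse) has dimensions [L M T^-1].
t (time) has dimensions [T].
F (force) has dimensions [L M T^-2].

Left side: [L M T^-2]
Right side: [L M T^-2]

Both sides have the same dimensions, so the equation is dimensionally consistent.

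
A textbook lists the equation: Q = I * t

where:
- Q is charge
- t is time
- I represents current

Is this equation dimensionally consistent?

Yes

Q (charge) has dimensions [I T].
t (time) has dimensions [T].
I (current) has dimensions [I].

Left side: [I T]
Right side: [I T]

Both sides have the same dimensions, so the equation is dimensionally consistent.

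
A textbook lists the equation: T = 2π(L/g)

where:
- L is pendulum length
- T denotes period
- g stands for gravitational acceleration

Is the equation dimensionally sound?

No

L (pendulum length) has dimensions [L].
T (period) has dimensions [T].
g (gravitational acceleration) has dimensions [L T^-2].

Left side: [T]
Right side: [T^2]

The two sides have different dimensions, so the equation is NOT dimensionally consistent.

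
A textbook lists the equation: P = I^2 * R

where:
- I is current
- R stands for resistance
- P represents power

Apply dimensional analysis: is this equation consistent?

Yes

I (current) has dimensions [I].
R (resistance) has dimensions [I^-2 L^2 M T^-3].
P (power) has dimensions [L^2 M T^-3].

Left side: [L^2 M T^-3]
Right side: [L^2 M T^-3]

Both sides have the same dimensions, so the equation is dimensionally consistent.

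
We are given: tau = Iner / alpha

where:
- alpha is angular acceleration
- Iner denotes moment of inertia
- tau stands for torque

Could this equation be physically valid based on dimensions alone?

No

alpha (angular acceleration) has dimensions [T^-2].
Iner (moment of inertia) has dimensions [L^2 M].
tau (torque) has dimensions [L^2 M T^-2].

Left side: [L^2 M T^-2]
Right side: [L^2 M T^2]

The two sides have different dimensions, so the equation is NOT dimensionally consistent.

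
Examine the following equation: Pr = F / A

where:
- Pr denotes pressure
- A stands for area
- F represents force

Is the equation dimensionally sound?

Yes

Pr (pressure) has dimensions [L^-1 M T^-2].
A (area) has dimensions [L^2].
F (force) has dimensions [L M T^-2].

Left side: [L^-1 M T^-2]
Right side: [L^-1 M T^-2]

Both sides have the same dimensions, so the equation is dimensionally consistent.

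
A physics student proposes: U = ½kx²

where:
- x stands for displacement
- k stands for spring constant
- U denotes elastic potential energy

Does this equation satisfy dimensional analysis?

Yes

x (displacement) has dimensions [L].
k (spring constant) has dimensions [M T^-2].
U (elastic potential energy) has dimensions [L^2 M T^-2].

Left side: [L^2 M T^-2]
Right side: [L^2 M T^-2]

Both sides have the same dimensions, so the equation is dimensionally consistent.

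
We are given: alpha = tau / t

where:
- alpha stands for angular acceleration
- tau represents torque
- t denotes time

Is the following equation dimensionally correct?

No

alpha (angular acceleration) has dimensions [T^-2].
tau (torque) has dimensions [L^2 M T^-2].
t (time) has dimensions [T].

Left side: [T^-2]
Right side: [L^2 M T^-3]

The two sides have different dimensions, so the equation is NOT dimensionally consistent.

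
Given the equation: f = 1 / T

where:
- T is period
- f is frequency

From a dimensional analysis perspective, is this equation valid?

Yes

T (period) has dimensions [T].
f (frequency) has dimensions [T^-1].

Left side: [T^-1]
Right side: [T^-1]

Both sides have the same dimensions, so the equation is dimensionally consistent.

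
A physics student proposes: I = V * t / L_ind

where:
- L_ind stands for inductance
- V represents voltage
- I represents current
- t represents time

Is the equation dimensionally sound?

Yes

L_ind (inductance) has dimensions [I^-2 L^2 M T^-2].
V (voltage) has dimensions [I^-1 L^2 M T^-3].
I (current) has dimensions [I].
t (time) has dimensions [T].

Left side: [I]
Right side: [I]

Both sides have the same dimensions, so the equation is dimensionally consistent.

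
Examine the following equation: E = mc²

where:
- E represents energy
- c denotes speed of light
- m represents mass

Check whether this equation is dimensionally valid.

Yes

E (energy) has dimensions [L^2 M T^-2].
c (speed of light) has dimensions [L T^-1].
m (mass) has dimensions [M].

Left side: [L^2 M T^-2]
Right side: [L^2 M T^-2]

Both sides have the same dimensions, so the equation is dimensionally consistent.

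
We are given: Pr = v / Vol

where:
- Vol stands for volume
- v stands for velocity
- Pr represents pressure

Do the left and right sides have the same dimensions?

No

Vol (volume) has dimensions [L^3].
v (velocity) has dimensions [L T^-1].
Pr (pressure) has dimensions [L^-1 M T^-2].

Left side: [L^-1 M T^-2]
Right side: [L^-2 T^-1]

The two sides have different dimensions, so the equation is NOT dimensionally consistent.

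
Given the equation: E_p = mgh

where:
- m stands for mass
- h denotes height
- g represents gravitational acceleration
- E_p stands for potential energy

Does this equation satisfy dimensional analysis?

Yes

m (mass) has dimensions [M].
h (height) has dimensions [L].
g (gravitational acceleration) has dimensions [L T^-2].
E_p (potential energy) has dimensions [L^2 M T^-2].

Left side: [L^2 M T^-2]
Right side: [L^2 M T^-2]

Both sides have the same dimensions, so the equation is dimensionally consistent.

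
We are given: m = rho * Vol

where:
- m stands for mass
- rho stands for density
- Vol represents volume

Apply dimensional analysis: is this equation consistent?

Yes

m (mass) has dimensions [M].
rho (density) has dimensions [L^-3 M].
Vol (volume) has dimensions [L^3].

Left side: [M]
Right side: [M]

Both sides have the same dimensions, so the equation is dimensionally consistent.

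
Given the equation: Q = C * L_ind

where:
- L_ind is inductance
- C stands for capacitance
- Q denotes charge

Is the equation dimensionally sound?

No

L_ind (inductance) has dimensions [I^-2 L^2 M T^-2].
C (capacitance) has dimensions [I^2 L^-2 M^-1 T^4].
Q (charge) has dimensions [I T].

Left side: [I T]
Right side: [T^2]

The two sides have different dimensions, so the equation is NOT dimensionally consistent.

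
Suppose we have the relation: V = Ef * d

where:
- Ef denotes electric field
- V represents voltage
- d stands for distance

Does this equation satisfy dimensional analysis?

Yes

Ef (electric field) has dimensions [I^-1 L M T^-3].
V (voltage) has dimensions [I^-1 L^2 M T^-3].
d (distance) has dimensions [L].

Left side: [I^-1 L^2 M T^-3]
Right side: [I^-1 L^2 M T^-3]

Both sides have the same dimensions, so the equation is dimensionally consistent.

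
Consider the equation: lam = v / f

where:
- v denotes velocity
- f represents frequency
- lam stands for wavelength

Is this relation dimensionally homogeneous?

Yes

v (velocity) has dimensions [L T^-1].
f (frequency) has dimensions [T^-1].
lam (wavelength) has dimensions [L].

Left side: [L]
Right side: [L]

Both sides have the same dimensions, so the equation is dimensionally consistent.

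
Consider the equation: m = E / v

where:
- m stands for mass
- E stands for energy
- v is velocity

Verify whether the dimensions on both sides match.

No

m (mass) has dimensions [M].
E (energy) has dimensions [L^2 M T^-2].
v (velocity) has dimensions [L T^-1].

Left side: [M]
Right side: [L M T^-1]

The two sides have different dimensions, so the equation is NOT dimensionally consistent.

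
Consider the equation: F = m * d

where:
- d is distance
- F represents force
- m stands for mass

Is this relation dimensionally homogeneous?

No

d (distance) has dimensions [L].
F (force) has dimensions [L M T^-2].
m (mass) has dimensions [M].

Left side: [L M T^-2]
Right side: [L M]

The two sides have different dimensions, so the equation is NOT dimensionally consistent.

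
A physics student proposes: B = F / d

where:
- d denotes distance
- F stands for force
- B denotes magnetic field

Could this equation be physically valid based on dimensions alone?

No

d (distance) has dimensions [L].
F (force) has dimensions [L M T^-2].
B (magnetic field) has dimensions [I^-1 M T^-2].

Left side: [I^-1 M T^-2]
Right side: [M T^-2]

The two sides have different dimensions, so the equation is NOT dimensionally consistent.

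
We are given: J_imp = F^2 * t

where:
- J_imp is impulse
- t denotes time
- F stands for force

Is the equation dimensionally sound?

No

J_imp (impulse) has dimensions [L M T^-1].
t (time) has dimensions [T].
F (force) has dimensions [L M T^-2].

Left side: [L M T^-1]
Right side: [L^2 M^2 T^-3]

The two sides have different dimensions, so the equation is NOT dimensionally consistent.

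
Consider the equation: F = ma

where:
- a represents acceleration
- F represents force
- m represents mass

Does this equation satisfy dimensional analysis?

Yes

a (acceleration) has dimensions [L T^-2].
F (force) has dimensions [L M T^-2].
m (mass) has dimensions [M].

Left side: [L M T^-2]
Right side: [L M T^-2]

Both sides have the same dimensions, so the equation is dimensionally consistent.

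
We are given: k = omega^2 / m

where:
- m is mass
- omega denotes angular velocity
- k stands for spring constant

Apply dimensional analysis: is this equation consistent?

No

m (mass) has dimensions [M].
omega (angular velocity) has dimensions [T^-1].
k (spring constant) has dimensions [M T^-2].

Left side: [M T^-2]
Right side: [M^-1 T^-2]

The two sides have different dimensions, so the equation is NOT dimensionally consistent.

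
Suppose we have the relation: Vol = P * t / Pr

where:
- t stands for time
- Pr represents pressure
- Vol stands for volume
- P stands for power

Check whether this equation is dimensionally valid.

Yes

t (time) has dimensions [T].
Pr (pressure) has dimensions [L^-1 M T^-2].
Vol (volume) has dimensions [L^3].
P (power) has dimensions [L^2 M T^-3].

Left side: [L^3]
Right side: [L^3]

Both sides have the same dimensions, so the equation is dimensionally consistent.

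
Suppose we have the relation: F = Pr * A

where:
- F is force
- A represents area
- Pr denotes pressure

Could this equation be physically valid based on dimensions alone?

Yes

F (force) has dimensions [L M T^-2].
A (area) has dimensions [L^2].
Pr (pressure) has dimensions [L^-1 M T^-2].

Left side: [L M T^-2]
Right side: [L M T^-2]

Both sides have the same dimensions, so the equation is dimensionally consistent.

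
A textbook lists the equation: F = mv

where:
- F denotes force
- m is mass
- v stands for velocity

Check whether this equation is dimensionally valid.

No

F (force) has dimensions [L M T^-2].
m (mass) has dimensions [M].
v (velocity) has dimensions [L T^-1].

Left side: [L M T^-2]
Right side: [L M T^-1]

The two sides have different dimensions, so the equation is NOT dimensionally consistent.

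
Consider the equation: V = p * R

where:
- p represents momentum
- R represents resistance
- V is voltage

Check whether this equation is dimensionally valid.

No

p (momentum) has dimensions [L M T^-1].
R (resistance) has dimensions [I^-2 L^2 M T^-3].
V (voltage) has dimensions [I^-1 L^2 M T^-3].

Left side: [I^-1 L^2 M T^-3]
Right side: [I^-2 L^3 M^2 T^-4]

The two sides have different dimensions, so the equation is NOT dimensionally consistent.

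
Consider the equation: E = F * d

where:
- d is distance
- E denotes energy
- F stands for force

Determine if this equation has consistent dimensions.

Yes

d (distance) has dimensions [L].
E (energy) has dimensions [L^2 M T^-2].
F (force) has dimensions [L M T^-2].

Left side: [L^2 M T^-2]
Right side: [L^2 M T^-2]

Both sides have the same dimensions, so the equation is dimensionally consistent.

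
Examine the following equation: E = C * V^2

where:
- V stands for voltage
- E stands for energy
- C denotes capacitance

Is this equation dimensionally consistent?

Yes

V (voltage) has dimensions [I^-1 L^2 M T^-3].
E (energy) has dimensions [L^2 M T^-2].
C (capacitance) has dimensions [I^2 L^-2 M^-1 T^4].

Left side: [L^2 M T^-2]
Right side: [L^2 M T^-2]

Both sides have the same dimensions, so the equation is dimensionally consistent.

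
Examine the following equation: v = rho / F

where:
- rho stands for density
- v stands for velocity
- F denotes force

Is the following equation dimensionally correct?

No

rho (density) has dimensions [L^-3 M].
v (velocity) has dimensions [L T^-1].
F (force) has dimensions [L M T^-2].

Left side: [L T^-1]
Right side: [L^-4 T^2]

The two sides have different dimensions, so the equation is NOT dimensionally consistent.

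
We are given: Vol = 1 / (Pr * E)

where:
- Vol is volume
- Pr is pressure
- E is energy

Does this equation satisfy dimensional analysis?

No

Vol (volume) has dimensions [L^3].
Pr (pressure) has dimensions [L^-1 M T^-2].
E (energy) has dimensions [L^2 M T^-2].

Left side: [L^3]
Right side: [L^-1 M^-2 T^4]

The two sides have different dimensions, so the equation is NOT dimensionally consistent.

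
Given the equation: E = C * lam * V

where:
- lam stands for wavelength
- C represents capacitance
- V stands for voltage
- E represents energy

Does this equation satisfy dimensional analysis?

No

lam (wavelength) has dimensions [L].
C (capacitance) has dimensions [I^2 L^-2 M^-1 T^4].
V (voltage) has dimensions [I^-1 L^2 M T^-3].
E (energy) has dimensions [L^2 M T^-2].

Left side: [L^2 M T^-2]
Right side: [I L T]

The two sides have different dimensions, so the equation is NOT dimensionally consistent.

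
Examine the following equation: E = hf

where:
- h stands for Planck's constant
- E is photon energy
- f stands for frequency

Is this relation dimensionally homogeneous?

Yes

h (Planck's constant) has dimensions [L^2 M T^-1].
E (photon energy) has dimensions [L^2 M T^-2].
f (frequency) has dimensions [T^-1].

Left side: [L^2 M T^-2]
Right side: [L^2 M T^-2]

Both sides have the same dimensions, so the equation is dimensionally consistent.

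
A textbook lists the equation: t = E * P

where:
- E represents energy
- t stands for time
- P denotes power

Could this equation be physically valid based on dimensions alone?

No

E (energy) has dimensions [L^2 M T^-2].
t (time) has dimensions [T].
P (power) has dimensions [L^2 M T^-3].

Left side: [T]
Right side: [L^4 M^2 T^-5]

The two sides have different dimensions, so the equation is NOT dimensionally consistent.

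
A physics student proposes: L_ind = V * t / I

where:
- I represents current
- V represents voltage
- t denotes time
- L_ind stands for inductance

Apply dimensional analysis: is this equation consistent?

Yes

I (current) has dimensions [I].
V (voltage) has dimensions [I^-1 L^2 M T^-3].
t (time) has dimensions [T].
L_ind (inductance) has dimensions [I^-2 L^2 M T^-2].

Left side: [I^-2 L^2 M T^-2]
Right side: [I^-2 L^2 M T^-2]

Both sides have the same dimensions, so the equation is dimensionally consistent.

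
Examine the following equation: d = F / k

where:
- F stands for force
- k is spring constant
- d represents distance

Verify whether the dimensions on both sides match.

Yes

F (force) has dimensions [L M T^-2].
k (spring constant) has dimensions [M T^-2].
d (distance) has dimensions [L].

Left side: [L]
Right side: [L]

Both sides have the same dimensions, so the equation is dimensionally consistent.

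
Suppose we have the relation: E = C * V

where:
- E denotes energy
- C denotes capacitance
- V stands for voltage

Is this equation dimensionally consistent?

No

E (energy) has dimensions [L^2 M T^-2].
C (capacitance) has dimensions [I^2 L^-2 M^-1 T^4].
V (voltage) has dimensions [I^-1 L^2 M T^-3].

Left side: [L^2 M T^-2]
Right side: [I T]

The two sides have different dimensions, so the equation is NOT dimensionally consistent.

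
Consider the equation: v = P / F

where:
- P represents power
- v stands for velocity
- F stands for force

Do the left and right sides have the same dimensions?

Yes

P (power) has dimensions [L^2 M T^-3].
v (velocity) has dimensions [L T^-1].
F (force) has dimensions [L M T^-2].

Left side: [L T^-1]
Right side: [L T^-1]

Both sides have the same dimensions, so the equation is dimensionally consistent.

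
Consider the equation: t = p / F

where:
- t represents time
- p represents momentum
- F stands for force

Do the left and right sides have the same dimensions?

Yes

t (time) has dimensions [T].
p (momentum) has dimensions [L M T^-1].
F (force) has dimensions [L M T^-2].

Left side: [T]
Right side: [T]

Both sides have the same dimensions, so the equation is dimensionally consistent.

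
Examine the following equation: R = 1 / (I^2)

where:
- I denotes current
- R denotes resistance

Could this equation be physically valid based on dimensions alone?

No

I (current) has dimensions [I].
R (resistance) has dimensions [I^-2 L^2 M T^-3].

Left side: [I^-2 L^2 M T^-3]
Right side: [I^-2]

The two sides have different dimensions, so the equation is NOT dimensionally consistent.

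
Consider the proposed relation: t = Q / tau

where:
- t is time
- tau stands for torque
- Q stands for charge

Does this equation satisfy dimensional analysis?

No

t (time) has dimensions [T].
tau (torque) has dimensions [L^2 M T^-2].
Q (charge) has dimensions [I T].

Left side: [T]
Right side: [I L^-2 M^-1 T^3]

The two sides have different dimensions, so the equation is NOT dimensionally consistent.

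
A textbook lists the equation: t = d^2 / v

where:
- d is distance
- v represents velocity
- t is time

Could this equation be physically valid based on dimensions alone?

No

d (distance) has dimensions [L].
v (velocity) has dimensions [L T^-1].
t (time) has dimensions [T].

Left side: [T]
Right side: [L T]

The two sides have different dimensions, so the equation is NOT dimensionally consistent.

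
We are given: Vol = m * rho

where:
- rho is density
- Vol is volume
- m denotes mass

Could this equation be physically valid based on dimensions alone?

No

rho (density) has dimensions [L^-3 M].
Vol (volume) has dimensions [L^3].
m (mass) has dimensions [M].

Left side: [L^3]
Right side: [L^-3 M^2]

The two sides have different dimensions, so the equation is NOT dimensionally consistent.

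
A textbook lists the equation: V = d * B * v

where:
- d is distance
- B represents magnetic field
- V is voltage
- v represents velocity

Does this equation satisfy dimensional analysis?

Yes

d (distance) has dimensions [L].
B (magnetic field) has dimensions [I^-1 M T^-2].
V (voltage) has dimensions [I^-1 L^2 M T^-3].
v (velocity) has dimensions [L T^-1].

Left side: [I^-1 L^2 M T^-3]
Right side: [I^-1 L^2 M T^-3]

Both sides have the same dimensions, so the equation is dimensionally consistent.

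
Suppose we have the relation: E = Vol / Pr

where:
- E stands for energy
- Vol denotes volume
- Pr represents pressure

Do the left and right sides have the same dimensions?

No

E (energy) has dimensions [L^2 M T^-2].
Vol (volume) has dimensions [L^3].
Pr (pressure) has dimensions [L^-1 M T^-2].

Left side: [L^2 M T^-2]
Right side: [L^4 M^-1 T^2]

The two sides have different dimensions, so the equation is NOT dimensionally consistent.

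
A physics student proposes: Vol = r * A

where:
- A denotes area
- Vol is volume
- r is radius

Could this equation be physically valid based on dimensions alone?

Yes

A (area) has dimensions [L^2].
Vol (volume) has dimensions [L^3].
r (radius) has dimensions [L].

Left side: [L^3]
Right side: [L^3]

Both sides have the same dimensions, so the equation is dimensionally consistent.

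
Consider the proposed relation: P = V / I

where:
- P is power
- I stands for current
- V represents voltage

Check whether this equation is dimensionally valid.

No

P (power) has dimensions [L^2 M T^-3].
I (current) has dimensions [I].
V (voltage) has dimensions [I^-1 L^2 M T^-3].

Left side: [L^2 M T^-3]
Right side: [I^-2 L^2 M T^-3]

The two sides have different dimensions, so the equation is NOT dimensionally consistent.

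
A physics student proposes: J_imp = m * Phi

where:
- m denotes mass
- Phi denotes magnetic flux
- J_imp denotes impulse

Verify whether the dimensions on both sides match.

No

m (mass) has dimensions [M].
Phi (magnetic flux) has dimensions [I^-1 L^2 M T^-2].
J_imp (impulse) has dimensions [L M T^-1].

Left side: [L M T^-1]
Right side: [I^-1 L^2 M^2 T^-2]

The two sides have different dimensions, so the equation is NOT dimensionally consistent.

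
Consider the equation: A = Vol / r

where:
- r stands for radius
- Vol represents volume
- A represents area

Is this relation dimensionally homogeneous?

Yes

r (radius) has dimensions [L].
Vol (volume) has dimensions [L^3].
A (area) has dimensions [L^2].

Left side: [L^2]
Right side: [L^2]

Both sides have the same dimensions, so the equation is dimensionally consistent.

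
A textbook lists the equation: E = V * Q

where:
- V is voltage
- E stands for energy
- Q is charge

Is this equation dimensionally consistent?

Yes

V (voltage) has dimensions [I^-1 L^2 M T^-3].
E (energy) has dimensions [L^2 M T^-2].
Q (charge) has dimensions [I T].

Left side: [L^2 M T^-2]
Right side: [L^2 M T^-2]

Both sides have the same dimensions, so the equation is dimensionally consistent.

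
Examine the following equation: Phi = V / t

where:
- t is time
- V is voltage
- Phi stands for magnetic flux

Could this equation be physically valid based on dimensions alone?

No

t (time) has dimensions [T].
V (voltage) has dimensions [I^-1 L^2 M T^-3].
Phi (magnetic flux) has dimensions [I^-1 L^2 M T^-2].

Left side: [I^-1 L^2 M T^-2]
Right side: [I^-1 L^2 M T^-4]

The two sides have different dimensions, so the equation is NOT dimensionally consistent.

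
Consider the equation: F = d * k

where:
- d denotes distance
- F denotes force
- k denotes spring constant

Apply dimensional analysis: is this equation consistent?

Yes

d (distance) has dimensions [L].
F (force) has dimensions [L M T^-2].
k (spring constant) has dimensions [M T^-2].

Left side: [L M T^-2]
Right side: [L M T^-2]

Both sides have the same dimensions, so the equation is dimensionally consistent.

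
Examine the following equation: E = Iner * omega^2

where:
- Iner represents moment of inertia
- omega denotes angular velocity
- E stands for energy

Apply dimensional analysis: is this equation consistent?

Yes

Iner (moment of inertia) has dimensions [L^2 M].
omega (angular velocity) has dimensions [T^-1].
E (energy) has dimensions [L^2 M T^-2].

Left side: [L^2 M T^-2]
Right side: [L^2 M T^-2]

Both sides have the same dimensions, so the equation is dimensionally consistent.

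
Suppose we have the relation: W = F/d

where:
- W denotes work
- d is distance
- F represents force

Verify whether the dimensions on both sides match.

No

W (work) has dimensions [L^2 M T^-2].
d (distance) has dimensions [L].
F (force) has dimensions [L M T^-2].

Left side: [L^2 M T^-2]
Right side: [M T^-2]

The two sides have different dimensions, so the equation is NOT dimensionally consistent.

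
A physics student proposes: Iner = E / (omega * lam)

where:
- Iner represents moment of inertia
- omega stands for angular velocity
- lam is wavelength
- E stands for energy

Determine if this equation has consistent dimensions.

No

Iner (moment of inertia) has dimensions [L^2 M].
omega (angular velocity) has dimensions [T^-1].
lam (wavelength) has dimensions [L].
E (energy) has dimensions [L^2 M T^-2].

Left side: [L^2 M]
Right side: [L M T^-1]

The two sides have different dimensions, so the equation is NOT dimensionally consistent.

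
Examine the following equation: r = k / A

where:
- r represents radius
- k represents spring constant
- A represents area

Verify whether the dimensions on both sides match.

No

r (radius) has dimensions [L].
k (spring constant) has dimensions [M T^-2].
A (area) has dimensions [L^2].

Left side: [L]
Right side: [L^-2 M T^-2]

The two sides have different dimensions, so the equation is NOT dimensionally consistent.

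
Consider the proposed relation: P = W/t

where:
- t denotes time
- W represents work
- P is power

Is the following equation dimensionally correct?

Yes

t (time) has dimensions [T].
W (work) has dimensions [L^2 M T^-2].
P (power) has dimensions [L^2 M T^-3].

Left side: [L^2 M T^-3]
Right side: [L^2 M T^-3]

Both sides have the same dimensions, so the equation is dimensionally consistent.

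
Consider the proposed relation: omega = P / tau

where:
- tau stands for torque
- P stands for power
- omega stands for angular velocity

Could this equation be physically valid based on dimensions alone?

Yes

tau (torque) has dimensions [L^2 M T^-2].
P (power) has dimensions [L^2 M T^-3].
omega (angular velocity) has dimensions [T^-1].

Left side: [T^-1]
Right side: [T^-1]

Both sides have the same dimensions, so the equation is dimensionally consistent.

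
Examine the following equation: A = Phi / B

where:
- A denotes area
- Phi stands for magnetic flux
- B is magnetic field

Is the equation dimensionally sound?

Yes

A (area) has dimensions [L^2].
Phi (magnetic flux) has dimensions [I^-1 L^2 M T^-2].
B (magnetic field) has dimensions [I^-1 M T^-2].

Left side: [L^2]
Right side: [L^2]

Both sides have the same dimensions, so the equation is dimensionally consistent.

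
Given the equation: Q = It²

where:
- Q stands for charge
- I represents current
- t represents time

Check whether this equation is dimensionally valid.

No

Q (charge) has dimensions [I T].
I (current) has dimensions [I].
t (time) has dimensions [T].

Left side: [I T]
Right side: [I T^2]

The two sides have different dimensions, so the equation is NOT dimensionally consistent.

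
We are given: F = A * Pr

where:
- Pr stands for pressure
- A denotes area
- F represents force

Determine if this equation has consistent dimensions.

Yes

Pr (pressure) has dimensions [L^-1 M T^-2].
A (area) has dimensions [L^2].
F (force) has dimensions [L M T^-2].

Left side: [L M T^-2]
Right side: [L M T^-2]

Both sides have the same dimensions, so the equation is dimensionally consistent.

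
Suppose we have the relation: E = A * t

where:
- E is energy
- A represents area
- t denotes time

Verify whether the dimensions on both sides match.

No

E (energy) has dimensions [L^2 M T^-2].
A (area) has dimensions [L^2].
t (time) has dimensions [T].

Left side: [L^2 M T^-2]
Right side: [L^2 T]

The two sides have different dimensions, so the equation is NOT dimensionally consistent.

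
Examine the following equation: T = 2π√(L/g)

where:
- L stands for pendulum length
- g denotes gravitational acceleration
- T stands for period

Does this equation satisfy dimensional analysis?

Yes

L (pendulum length) has dimensions [L].
g (gravitational acceleration) has dimensions [L T^-2].
T (period) has dimensions [T].

Left side: [T]
Right side: [T]

Both sides have the same dimensions, so the equation is dimensionally consistent.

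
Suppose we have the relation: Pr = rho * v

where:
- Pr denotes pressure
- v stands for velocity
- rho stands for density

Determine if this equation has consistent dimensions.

No

Pr (pressure) has dimensions [L^-1 M T^-2].
v (velocity) has dimensions [L T^-1].
rho (density) has dimensions [L^-3 M].

Left side: [L^-1 M T^-2]
Right side: [L^-2 M T^-1]

The two sides have different dimensions, so the equation is NOT dimensionally consistent.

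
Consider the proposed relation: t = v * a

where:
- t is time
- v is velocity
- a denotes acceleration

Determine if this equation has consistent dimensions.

No

t (time) has dimensions [T].
v (velocity) has dimensions [L T^-1].
a (acceleration) has dimensions [L T^-2].

Left side: [T]
Right side: [L^2 T^-3]

The two sides have different dimensions, so the equation is NOT dimensionally consistent.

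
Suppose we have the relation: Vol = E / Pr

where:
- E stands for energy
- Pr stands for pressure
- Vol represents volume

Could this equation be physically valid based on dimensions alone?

Yes

E (energy) has dimensions [L^2 M T^-2].
Pr (pressure) has dimensions [L^-1 M T^-2].
Vol (volume) has dimensions [L^3].

Left side: [L^3]
Right side: [L^3]

Both sides have the same dimensions, so the equation is dimensionally consistent.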